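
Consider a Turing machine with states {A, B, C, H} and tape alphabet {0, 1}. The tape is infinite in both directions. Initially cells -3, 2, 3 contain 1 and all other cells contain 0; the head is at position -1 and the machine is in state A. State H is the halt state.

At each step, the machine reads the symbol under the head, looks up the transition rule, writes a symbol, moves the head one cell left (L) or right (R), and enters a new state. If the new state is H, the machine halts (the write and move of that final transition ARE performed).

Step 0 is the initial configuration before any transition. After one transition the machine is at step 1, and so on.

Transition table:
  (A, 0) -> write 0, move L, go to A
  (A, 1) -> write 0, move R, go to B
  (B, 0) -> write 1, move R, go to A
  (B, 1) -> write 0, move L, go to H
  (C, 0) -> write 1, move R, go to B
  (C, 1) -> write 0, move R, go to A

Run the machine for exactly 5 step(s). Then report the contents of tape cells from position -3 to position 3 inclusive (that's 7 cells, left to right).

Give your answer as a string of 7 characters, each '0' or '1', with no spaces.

Step 1: in state A at pos -1, read 0 -> (A,0)->write 0,move L,goto A. Now: state=A, head=-2, tape[-4..4]=010000110 (head:   ^)
Step 2: in state A at pos -2, read 0 -> (A,0)->write 0,move L,goto A. Now: state=A, head=-3, tape[-4..4]=010000110 (head:  ^)
Step 3: in state A at pos -3, read 1 -> (A,1)->write 0,move R,goto B. Now: state=B, head=-2, tape[-4..4]=000000110 (head:   ^)
Step 4: in state B at pos -2, read 0 -> (B,0)->write 1,move R,goto A. Now: state=A, head=-1, tape[-4..4]=001000110 (head:    ^)
Step 5: in state A at pos -1, read 0 -> (A,0)->write 0,move L,goto A. Now: state=A, head=-2, tape[-4..4]=001000110 (head:   ^)

Answer: 0100011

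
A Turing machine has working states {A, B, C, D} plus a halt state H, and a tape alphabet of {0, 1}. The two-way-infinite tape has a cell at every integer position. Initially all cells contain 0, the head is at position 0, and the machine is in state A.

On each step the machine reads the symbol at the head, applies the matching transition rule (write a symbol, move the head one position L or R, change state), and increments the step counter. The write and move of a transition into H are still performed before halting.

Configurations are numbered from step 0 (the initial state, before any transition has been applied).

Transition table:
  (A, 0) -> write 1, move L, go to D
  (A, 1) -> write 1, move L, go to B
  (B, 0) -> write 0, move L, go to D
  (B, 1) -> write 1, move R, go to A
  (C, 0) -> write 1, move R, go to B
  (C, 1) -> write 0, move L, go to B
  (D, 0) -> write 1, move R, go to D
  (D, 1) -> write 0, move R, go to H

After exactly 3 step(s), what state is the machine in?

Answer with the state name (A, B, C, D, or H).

Answer: H

Derivation:
Step 1: in state A at pos 0, read 0 -> (A,0)->write 1,move L,goto D. Now: state=D, head=-1, tape[-2..1]=0010 (head:  ^)
Step 2: in state D at pos -1, read 0 -> (D,0)->write 1,move R,goto D. Now: state=D, head=0, tape[-2..1]=0110 (head:   ^)
Step 3: in state D at pos 0, read 1 -> (D,1)->write 0,move R,goto H. Now: state=H, head=1, tape[-2..2]=01000 (head:    ^)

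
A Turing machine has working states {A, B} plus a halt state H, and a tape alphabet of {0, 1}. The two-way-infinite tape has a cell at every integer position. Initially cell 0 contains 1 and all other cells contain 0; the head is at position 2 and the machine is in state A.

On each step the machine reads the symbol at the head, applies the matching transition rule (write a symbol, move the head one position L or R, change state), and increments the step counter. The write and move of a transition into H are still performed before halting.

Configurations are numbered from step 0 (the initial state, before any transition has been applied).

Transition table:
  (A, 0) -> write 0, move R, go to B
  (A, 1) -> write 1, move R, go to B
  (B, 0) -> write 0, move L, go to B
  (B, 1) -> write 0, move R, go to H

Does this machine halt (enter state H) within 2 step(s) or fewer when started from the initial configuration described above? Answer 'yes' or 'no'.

Step 1: in state A at pos 2, read 0 -> (A,0)->write 0,move R,goto B. Now: state=B, head=3, tape[-1..4]=010000 (head:     ^)
Step 2: in state B at pos 3, read 0 -> (B,0)->write 0,move L,goto B. Now: state=B, head=2, tape[-1..4]=010000 (head:    ^)
After 2 step(s): state = B (not H) -> not halted within 2 -> no

Answer: no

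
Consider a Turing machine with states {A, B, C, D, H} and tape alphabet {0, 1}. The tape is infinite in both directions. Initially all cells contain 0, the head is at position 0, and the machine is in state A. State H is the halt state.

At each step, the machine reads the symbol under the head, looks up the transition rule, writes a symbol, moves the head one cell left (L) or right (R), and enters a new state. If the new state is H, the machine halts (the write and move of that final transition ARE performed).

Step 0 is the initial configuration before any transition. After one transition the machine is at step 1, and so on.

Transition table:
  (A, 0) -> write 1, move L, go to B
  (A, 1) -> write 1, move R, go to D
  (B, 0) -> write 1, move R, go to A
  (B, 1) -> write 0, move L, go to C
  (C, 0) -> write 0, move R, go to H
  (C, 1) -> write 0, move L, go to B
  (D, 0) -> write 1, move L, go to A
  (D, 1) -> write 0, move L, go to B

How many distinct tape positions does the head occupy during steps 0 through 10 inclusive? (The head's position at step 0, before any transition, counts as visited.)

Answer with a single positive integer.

Step 1: in state A at pos 0, read 0 -> (A,0)->write 1,move L,goto B. Now: state=B, head=-1, tape[-2..1]=0010 (head:  ^)
Step 2: in state B at pos -1, read 0 -> (B,0)->write 1,move R,goto A. Now: state=A, head=0, tape[-2..1]=0110 (head:   ^)
Step 3: in state A at pos 0, read 1 -> (A,1)->write 1,move R,goto D. Now: state=D, head=1, tape[-2..2]=01100 (head:    ^)
Step 4: in state D at pos 1, read 0 -> (D,0)->write 1,move L,goto A. Now: state=A, head=0, tape[-2..2]=01110 (head:   ^)
Step 5: in state A at pos 0, read 1 -> (A,1)->write 1,move R,goto D. Now: state=D, head=1, tape[-2..2]=01110 (head:    ^)
Step 6: in state D at pos 1, read 1 -> (D,1)->write 0,move L,goto B. Now: state=B, head=0, tape[-2..2]=01100 (head:   ^)
Step 7: in state B at pos 0, read 1 -> (B,1)->write 0,move L,goto C. Now: state=C, head=-1, tape[-2..2]=01000 (head:  ^)
Step 8: in state C at pos -1, read 1 -> (C,1)->write 0,move L,goto B. Now: state=B, head=-2, tape[-3..2]=000000 (head:  ^)
Step 9: in state B at pos -2, read 0 -> (B,0)->write 1,move R,goto A. Now: state=A, head=-1, tape[-3..2]=010000 (head:   ^)
Step 10: in state A at pos -1, read 0 -> (A,0)->write 1,move L,goto B. Now: state=B, head=-2, tape[-3..2]=011000 (head:  ^)
Head positions at steps 0..10: starting at 0, distinct positions visited = {-2, -1, 0, 1} -> 4 position(s)

Answer: 4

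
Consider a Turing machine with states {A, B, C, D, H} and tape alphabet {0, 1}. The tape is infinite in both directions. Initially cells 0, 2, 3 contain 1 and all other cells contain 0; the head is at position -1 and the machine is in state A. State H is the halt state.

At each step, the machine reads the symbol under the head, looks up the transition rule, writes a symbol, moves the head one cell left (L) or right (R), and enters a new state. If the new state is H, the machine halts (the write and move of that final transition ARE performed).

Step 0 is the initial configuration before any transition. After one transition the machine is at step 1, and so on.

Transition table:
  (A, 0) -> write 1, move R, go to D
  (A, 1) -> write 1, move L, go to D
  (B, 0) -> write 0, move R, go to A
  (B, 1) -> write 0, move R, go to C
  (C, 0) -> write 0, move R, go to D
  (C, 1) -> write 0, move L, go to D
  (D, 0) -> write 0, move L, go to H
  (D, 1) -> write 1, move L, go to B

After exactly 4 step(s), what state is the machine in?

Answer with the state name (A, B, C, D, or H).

Step 1: in state A at pos -1, read 0 -> (A,0)->write 1,move R,goto D. Now: state=D, head=0, tape[-2..4]=0110110 (head:   ^)
Step 2: in state D at pos 0, read 1 -> (D,1)->write 1,move L,goto B. Now: state=B, head=-1, tape[-2..4]=0110110 (head:  ^)
Step 3: in state B at pos -1, read 1 -> (B,1)->write 0,move R,goto C. Now: state=C, head=0, tape[-2..4]=0010110 (head:   ^)
Step 4: in state C at pos 0, read 1 -> (C,1)->write 0,move L,goto D. Now: state=D, head=-1, tape[-2..4]=0000110 (head:  ^)

Answer: D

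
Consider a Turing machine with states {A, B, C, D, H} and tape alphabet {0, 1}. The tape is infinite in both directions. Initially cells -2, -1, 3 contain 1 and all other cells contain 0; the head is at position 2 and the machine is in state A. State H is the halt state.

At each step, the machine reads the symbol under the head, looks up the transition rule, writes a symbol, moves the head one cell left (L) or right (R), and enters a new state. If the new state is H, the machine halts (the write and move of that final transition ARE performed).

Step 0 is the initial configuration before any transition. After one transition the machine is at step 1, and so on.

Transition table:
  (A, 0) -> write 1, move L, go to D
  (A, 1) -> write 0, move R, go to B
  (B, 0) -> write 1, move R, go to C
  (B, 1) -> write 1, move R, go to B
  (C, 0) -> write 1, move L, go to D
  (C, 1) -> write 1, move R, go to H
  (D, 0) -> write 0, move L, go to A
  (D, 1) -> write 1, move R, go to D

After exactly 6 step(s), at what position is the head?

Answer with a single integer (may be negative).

Answer: 0

Derivation:
Step 1: in state A at pos 2, read 0 -> (A,0)->write 1,move L,goto D. Now: state=D, head=1, tape[-3..4]=01100110 (head:     ^)
Step 2: in state D at pos 1, read 0 -> (D,0)->write 0,move L,goto A. Now: state=A, head=0, tape[-3..4]=01100110 (head:    ^)
Step 3: in state A at pos 0, read 0 -> (A,0)->write 1,move L,goto D. Now: state=D, head=-1, tape[-3..4]=01110110 (head:   ^)
Step 4: in state D at pos -1, read 1 -> (D,1)->write 1,move R,goto D. Now: state=D, head=0, tape[-3..4]=01110110 (head:    ^)
Step 5: in state D at pos 0, read 1 -> (D,1)->write 1,move R,goto D. Now: state=D, head=1, tape[-3..4]=01110110 (head:     ^)
Step 6: in state D at pos 1, read 0 -> (D,0)->write 0,move L,goto A. Now: state=A, head=0, tape[-3..4]=01110110 (head:    ^)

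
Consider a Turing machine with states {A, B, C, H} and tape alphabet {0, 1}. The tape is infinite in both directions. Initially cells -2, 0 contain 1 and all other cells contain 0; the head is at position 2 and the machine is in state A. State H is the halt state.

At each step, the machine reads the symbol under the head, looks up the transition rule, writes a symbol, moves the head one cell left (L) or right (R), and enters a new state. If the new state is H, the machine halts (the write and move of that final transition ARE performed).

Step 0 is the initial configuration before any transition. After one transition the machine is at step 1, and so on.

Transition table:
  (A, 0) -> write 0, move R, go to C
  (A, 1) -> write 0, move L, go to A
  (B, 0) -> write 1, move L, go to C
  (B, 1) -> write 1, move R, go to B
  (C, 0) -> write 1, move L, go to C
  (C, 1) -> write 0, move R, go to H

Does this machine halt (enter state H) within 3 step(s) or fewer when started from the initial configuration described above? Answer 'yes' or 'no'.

Step 1: in state A at pos 2, read 0 -> (A,0)->write 0,move R,goto C. Now: state=C, head=3, tape[-3..4]=01010000 (head:       ^)
Step 2: in state C at pos 3, read 0 -> (C,0)->write 1,move L,goto C. Now: state=C, head=2, tape[-3..4]=01010010 (head:      ^)
Step 3: in state C at pos 2, read 0 -> (C,0)->write 1,move L,goto C. Now: state=C, head=1, tape[-3..4]=01010110 (head:     ^)
After 3 step(s): state = C (not H) -> not halted within 3 -> no

Answer: no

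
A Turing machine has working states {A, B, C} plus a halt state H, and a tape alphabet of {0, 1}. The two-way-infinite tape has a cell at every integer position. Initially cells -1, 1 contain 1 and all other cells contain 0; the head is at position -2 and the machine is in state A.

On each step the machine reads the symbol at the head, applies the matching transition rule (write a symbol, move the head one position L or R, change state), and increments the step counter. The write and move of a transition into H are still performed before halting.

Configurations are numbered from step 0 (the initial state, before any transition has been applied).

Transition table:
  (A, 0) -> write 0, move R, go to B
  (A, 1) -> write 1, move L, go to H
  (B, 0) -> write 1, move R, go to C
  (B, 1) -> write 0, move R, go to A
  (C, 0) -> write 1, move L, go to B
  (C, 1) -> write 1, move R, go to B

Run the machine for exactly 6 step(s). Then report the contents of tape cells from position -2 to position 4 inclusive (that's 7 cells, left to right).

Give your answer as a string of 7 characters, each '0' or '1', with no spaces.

Step 1: in state A at pos -2, read 0 -> (A,0)->write 0,move R,goto B. Now: state=B, head=-1, tape[-3..2]=001010 (head:   ^)
Step 2: in state B at pos -1, read 1 -> (B,1)->write 0,move R,goto A. Now: state=A, head=0, tape[-3..2]=000010 (head:    ^)
Step 3: in state A at pos 0, read 0 -> (A,0)->write 0,move R,goto B. Now: state=B, head=1, tape[-3..2]=000010 (head:     ^)
Step 4: in state B at pos 1, read 1 -> (B,1)->write 0,move R,goto A. Now: state=A, head=2, tape[-3..3]=0000000 (head:      ^)
Step 5: in state A at pos 2, read 0 -> (A,0)->write 0,move R,goto B. Now: state=B, head=3, tape[-3..4]=00000000 (head:       ^)
Step 6: in state B at pos 3, read 0 -> (B,0)->write 1,move R,goto C. Now: state=C, head=4, tape[-3..5]=000000100 (head:        ^)

Answer: 0000010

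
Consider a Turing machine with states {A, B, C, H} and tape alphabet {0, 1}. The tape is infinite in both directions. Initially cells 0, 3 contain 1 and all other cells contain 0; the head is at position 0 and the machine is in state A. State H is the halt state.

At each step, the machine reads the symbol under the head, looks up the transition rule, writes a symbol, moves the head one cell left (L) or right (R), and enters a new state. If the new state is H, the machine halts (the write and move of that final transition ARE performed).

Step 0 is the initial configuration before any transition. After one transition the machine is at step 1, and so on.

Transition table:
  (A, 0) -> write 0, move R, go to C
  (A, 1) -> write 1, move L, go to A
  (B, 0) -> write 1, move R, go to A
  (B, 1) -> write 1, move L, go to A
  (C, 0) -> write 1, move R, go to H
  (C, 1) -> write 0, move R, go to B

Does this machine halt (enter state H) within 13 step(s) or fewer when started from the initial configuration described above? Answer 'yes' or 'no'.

Answer: yes

Derivation:
Step 1: in state A at pos 0, read 1 -> (A,1)->write 1,move L,goto A. Now: state=A, head=-1, tape[-2..4]=0010010 (head:  ^)
Step 2: in state A at pos -1, read 0 -> (A,0)->write 0,move R,goto C. Now: state=C, head=0, tape[-2..4]=0010010 (head:   ^)
Step 3: in state C at pos 0, read 1 -> (C,1)->write 0,move R,goto B. Now: state=B, head=1, tape[-2..4]=0000010 (head:    ^)
Step 4: in state B at pos 1, read 0 -> (B,0)->write 1,move R,goto A. Now: state=A, head=2, tape[-2..4]=0001010 (head:     ^)
Step 5: in state A at pos 2, read 0 -> (A,0)->write 0,move R,goto C. Now: state=C, head=3, tape[-2..4]=0001010 (head:      ^)
Step 6: in state C at pos 3, read 1 -> (C,1)->write 0,move R,goto B. Now: state=B, head=4, tape[-2..5]=00010000 (head:       ^)
Step 7: in state B at pos 4, read 0 -> (B,0)->write 1,move R,goto A. Now: state=A, head=5, tape[-2..6]=000100100 (head:        ^)
Step 8: in state A at pos 5, read 0 -> (A,0)->write 0,move R,goto C. Now: state=C, head=6, tape[-2..7]=0001001000 (head:         ^)
Step 9: in state C at pos 6, read 0 -> (C,0)->write 1,move R,goto H. Now: state=H, head=7, tape[-2..8]=00010010100 (head:          ^)
State H reached at step 9; 9 <= 13 -> yes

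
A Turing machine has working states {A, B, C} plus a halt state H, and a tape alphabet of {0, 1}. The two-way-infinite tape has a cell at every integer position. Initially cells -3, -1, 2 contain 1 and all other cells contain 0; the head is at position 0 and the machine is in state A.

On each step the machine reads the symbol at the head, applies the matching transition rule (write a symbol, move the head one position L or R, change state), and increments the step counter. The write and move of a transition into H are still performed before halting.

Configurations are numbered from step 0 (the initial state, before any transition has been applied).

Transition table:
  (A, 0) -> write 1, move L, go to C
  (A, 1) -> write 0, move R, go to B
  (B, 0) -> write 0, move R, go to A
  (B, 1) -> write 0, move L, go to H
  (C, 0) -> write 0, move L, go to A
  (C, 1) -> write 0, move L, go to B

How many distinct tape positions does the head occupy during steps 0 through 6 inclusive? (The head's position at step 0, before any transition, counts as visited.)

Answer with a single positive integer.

Answer: 4

Derivation:
Step 1: in state A at pos 0, read 0 -> (A,0)->write 1,move L,goto C. Now: state=C, head=-1, tape[-4..3]=01011010 (head:    ^)
Step 2: in state C at pos -1, read 1 -> (C,1)->write 0,move L,goto B. Now: state=B, head=-2, tape[-4..3]=01001010 (head:   ^)
Step 3: in state B at pos -2, read 0 -> (B,0)->write 0,move R,goto A. Now: state=A, head=-1, tape[-4..3]=01001010 (head:    ^)
Step 4: in state A at pos -1, read 0 -> (A,0)->write 1,move L,goto C. Now: state=C, head=-2, tape[-4..3]=01011010 (head:   ^)
Step 5: in state C at pos -2, read 0 -> (C,0)->write 0,move L,goto A. Now: state=A, head=-3, tape[-4..3]=01011010 (head:  ^)
Step 6: in state A at pos -3, read 1 -> (A,1)->write 0,move R,goto B. Now: state=B, head=-2, tape[-4..3]=00011010 (head:   ^)
Head positions at steps 0..6: starting at 0, distinct positions visited = {-3, -2, -1, 0} -> 4 position(s)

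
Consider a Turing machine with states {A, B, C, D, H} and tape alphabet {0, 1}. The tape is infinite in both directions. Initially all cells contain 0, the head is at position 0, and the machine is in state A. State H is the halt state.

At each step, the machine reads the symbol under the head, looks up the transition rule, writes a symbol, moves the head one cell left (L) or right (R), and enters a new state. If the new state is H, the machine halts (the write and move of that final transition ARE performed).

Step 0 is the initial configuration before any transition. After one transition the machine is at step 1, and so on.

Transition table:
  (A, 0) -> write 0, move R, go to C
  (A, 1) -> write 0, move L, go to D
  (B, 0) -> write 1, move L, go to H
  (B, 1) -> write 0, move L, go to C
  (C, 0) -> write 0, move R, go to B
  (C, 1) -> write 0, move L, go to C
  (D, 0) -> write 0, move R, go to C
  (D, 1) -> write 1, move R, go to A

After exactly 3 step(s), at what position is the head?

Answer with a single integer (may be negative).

Step 1: in state A at pos 0, read 0 -> (A,0)->write 0,move R,goto C. Now: state=C, head=1, tape[-1..2]=0000 (head:   ^)
Step 2: in state C at pos 1, read 0 -> (C,0)->write 0,move R,goto B. Now: state=B, head=2, tape[-1..3]=00000 (head:    ^)
Step 3: in state B at pos 2, read 0 -> (B,0)->write 1,move L,goto H. Now: state=H, head=1, tape[-1..3]=00010 (head:   ^)

Answer: 1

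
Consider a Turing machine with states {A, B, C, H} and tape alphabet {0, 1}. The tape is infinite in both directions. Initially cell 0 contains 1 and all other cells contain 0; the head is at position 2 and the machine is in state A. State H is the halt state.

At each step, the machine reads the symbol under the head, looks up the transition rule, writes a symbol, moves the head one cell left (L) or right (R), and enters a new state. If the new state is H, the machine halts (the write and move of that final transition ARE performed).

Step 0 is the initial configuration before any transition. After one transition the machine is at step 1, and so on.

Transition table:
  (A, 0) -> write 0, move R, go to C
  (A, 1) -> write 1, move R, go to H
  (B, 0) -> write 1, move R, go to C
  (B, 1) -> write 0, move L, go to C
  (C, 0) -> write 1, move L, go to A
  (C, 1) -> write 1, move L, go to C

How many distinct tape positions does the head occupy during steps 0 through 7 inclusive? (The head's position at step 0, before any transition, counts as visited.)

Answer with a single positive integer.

Step 1: in state A at pos 2, read 0 -> (A,0)->write 0,move R,goto C. Now: state=C, head=3, tape[-1..4]=010000 (head:     ^)
Step 2: in state C at pos 3, read 0 -> (C,0)->write 1,move L,goto A. Now: state=A, head=2, tape[-1..4]=010010 (head:    ^)
Step 3: in state A at pos 2, read 0 -> (A,0)->write 0,move R,goto C. Now: state=C, head=3, tape[-1..4]=010010 (head:     ^)
Step 4: in state C at pos 3, read 1 -> (C,1)->write 1,move L,goto C. Now: state=C, head=2, tape[-1..4]=010010 (head:    ^)
Step 5: in state C at pos 2, read 0 -> (C,0)->write 1,move L,goto A. Now: state=A, head=1, tape[-1..4]=010110 (head:   ^)
Step 6: in state A at pos 1, read 0 -> (A,0)->write 0,move R,goto C. Now: state=C, head=2, tape[-1..4]=010110 (head:    ^)
Step 7: in state C at pos 2, read 1 -> (C,1)->write 1,move L,goto C. Now: state=C, head=1, tape[-1..4]=010110 (head:   ^)
Head positions at steps 0..7: starting at 2, distinct positions visited = {1, 2, 3} -> 3 position(s)

Answer: 3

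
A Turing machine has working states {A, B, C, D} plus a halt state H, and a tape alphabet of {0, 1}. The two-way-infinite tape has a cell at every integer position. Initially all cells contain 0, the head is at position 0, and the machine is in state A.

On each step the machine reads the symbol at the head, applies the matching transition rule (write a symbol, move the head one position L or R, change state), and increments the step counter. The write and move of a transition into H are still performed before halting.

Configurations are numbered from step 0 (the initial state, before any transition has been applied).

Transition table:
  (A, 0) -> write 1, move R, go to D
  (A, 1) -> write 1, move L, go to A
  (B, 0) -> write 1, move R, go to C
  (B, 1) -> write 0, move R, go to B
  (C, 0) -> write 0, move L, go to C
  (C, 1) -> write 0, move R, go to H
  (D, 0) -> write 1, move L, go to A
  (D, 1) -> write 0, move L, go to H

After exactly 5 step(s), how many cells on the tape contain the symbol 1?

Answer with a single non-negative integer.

Answer: 2

Derivation:
Step 1: in state A at pos 0, read 0 -> (A,0)->write 1,move R,goto D. Now: state=D, head=1, tape[-1..2]=0100 (head:   ^)
Step 2: in state D at pos 1, read 0 -> (D,0)->write 1,move L,goto A. Now: state=A, head=0, tape[-1..2]=0110 (head:  ^)
Step 3: in state A at pos 0, read 1 -> (A,1)->write 1,move L,goto A. Now: state=A, head=-1, tape[-2..2]=00110 (head:  ^)
Step 4: in state A at pos -1, read 0 -> (A,0)->write 1,move R,goto D. Now: state=D, head=0, tape[-2..2]=01110 (head:   ^)
Step 5: in state D at pos 0, read 1 -> (D,1)->write 0,move L,goto H. Now: state=H, head=-1, tape[-2..2]=01010 (head:  ^)
Cells containing 1 after step 5: {-1, 1} -> 2 cell(s)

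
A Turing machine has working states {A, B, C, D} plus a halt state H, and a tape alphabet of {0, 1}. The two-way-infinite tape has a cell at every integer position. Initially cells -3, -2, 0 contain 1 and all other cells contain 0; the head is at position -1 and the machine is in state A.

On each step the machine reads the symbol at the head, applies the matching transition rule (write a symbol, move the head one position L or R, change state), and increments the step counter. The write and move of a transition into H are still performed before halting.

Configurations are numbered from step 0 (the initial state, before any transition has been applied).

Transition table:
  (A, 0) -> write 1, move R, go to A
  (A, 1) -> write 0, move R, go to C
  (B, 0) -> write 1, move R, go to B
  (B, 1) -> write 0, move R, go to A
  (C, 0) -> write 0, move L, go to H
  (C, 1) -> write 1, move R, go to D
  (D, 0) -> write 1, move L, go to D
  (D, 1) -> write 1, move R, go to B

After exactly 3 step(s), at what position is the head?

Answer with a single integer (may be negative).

Step 1: in state A at pos -1, read 0 -> (A,0)->write 1,move R,goto A. Now: state=A, head=0, tape[-4..1]=011110 (head:     ^)
Step 2: in state A at pos 0, read 1 -> (A,1)->write 0,move R,goto C. Now: state=C, head=1, tape[-4..2]=0111000 (head:      ^)
Step 3: in state C at pos 1, read 0 -> (C,0)->write 0,move L,goto H. Now: state=H, head=0, tape[-4..2]=0111000 (head:     ^)

Answer: 0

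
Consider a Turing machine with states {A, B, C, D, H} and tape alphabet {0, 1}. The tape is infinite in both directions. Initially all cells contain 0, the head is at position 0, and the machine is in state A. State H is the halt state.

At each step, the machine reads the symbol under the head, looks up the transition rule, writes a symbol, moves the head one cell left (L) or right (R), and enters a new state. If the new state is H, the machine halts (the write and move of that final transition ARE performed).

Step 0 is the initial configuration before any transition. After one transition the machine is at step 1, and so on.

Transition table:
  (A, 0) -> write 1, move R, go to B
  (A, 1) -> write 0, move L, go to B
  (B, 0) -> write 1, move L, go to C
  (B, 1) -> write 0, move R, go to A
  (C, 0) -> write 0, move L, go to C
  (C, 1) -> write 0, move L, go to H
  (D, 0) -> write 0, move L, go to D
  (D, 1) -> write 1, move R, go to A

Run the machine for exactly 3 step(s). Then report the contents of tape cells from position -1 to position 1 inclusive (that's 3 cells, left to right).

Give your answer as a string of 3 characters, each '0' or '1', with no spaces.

Answer: 001

Derivation:
Step 1: in state A at pos 0, read 0 -> (A,0)->write 1,move R,goto B. Now: state=B, head=1, tape[-1..2]=0100 (head:   ^)
Step 2: in state B at pos 1, read 0 -> (B,0)->write 1,move L,goto C. Now: state=C, head=0, tape[-1..2]=0110 (head:  ^)
Step 3: in state C at pos 0, read 1 -> (C,1)->write 0,move L,goto H. Now: state=H, head=-1, tape[-2..2]=00010 (head:  ^)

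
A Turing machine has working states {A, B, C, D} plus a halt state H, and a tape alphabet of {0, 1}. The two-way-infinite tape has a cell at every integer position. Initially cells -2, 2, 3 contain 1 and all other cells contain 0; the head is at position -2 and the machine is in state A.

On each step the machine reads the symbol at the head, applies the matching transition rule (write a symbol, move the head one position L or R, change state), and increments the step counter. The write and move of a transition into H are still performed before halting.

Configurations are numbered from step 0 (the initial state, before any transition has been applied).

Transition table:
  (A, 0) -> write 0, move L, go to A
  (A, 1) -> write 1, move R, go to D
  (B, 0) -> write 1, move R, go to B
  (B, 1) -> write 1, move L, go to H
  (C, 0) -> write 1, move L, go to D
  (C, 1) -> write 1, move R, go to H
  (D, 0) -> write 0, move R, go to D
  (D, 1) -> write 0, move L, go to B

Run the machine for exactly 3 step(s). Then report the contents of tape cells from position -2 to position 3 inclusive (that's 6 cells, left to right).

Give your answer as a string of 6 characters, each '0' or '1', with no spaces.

Step 1: in state A at pos -2, read 1 -> (A,1)->write 1,move R,goto D. Now: state=D, head=-1, tape[-3..4]=01000110 (head:   ^)
Step 2: in state D at pos -1, read 0 -> (D,0)->write 0,move R,goto D. Now: state=D, head=0, tape[-3..4]=01000110 (head:    ^)
Step 3: in state D at pos 0, read 0 -> (D,0)->write 0,move R,goto D. Now: state=D, head=1, tape[-3..4]=01000110 (head:     ^)

Answer: 100011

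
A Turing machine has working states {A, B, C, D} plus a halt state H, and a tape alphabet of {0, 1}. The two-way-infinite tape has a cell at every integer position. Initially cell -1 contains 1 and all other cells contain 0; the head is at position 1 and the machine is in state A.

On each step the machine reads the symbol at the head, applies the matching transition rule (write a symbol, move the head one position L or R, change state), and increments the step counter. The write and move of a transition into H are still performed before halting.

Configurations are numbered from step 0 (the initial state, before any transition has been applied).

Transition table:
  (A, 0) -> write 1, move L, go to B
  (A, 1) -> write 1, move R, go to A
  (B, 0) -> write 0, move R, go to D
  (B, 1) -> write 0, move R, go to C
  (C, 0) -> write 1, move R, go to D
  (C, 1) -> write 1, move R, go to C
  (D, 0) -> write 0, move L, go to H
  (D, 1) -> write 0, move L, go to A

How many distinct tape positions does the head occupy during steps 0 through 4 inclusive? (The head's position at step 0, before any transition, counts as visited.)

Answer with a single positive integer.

Answer: 3

Derivation:
Step 1: in state A at pos 1, read 0 -> (A,0)->write 1,move L,goto B. Now: state=B, head=0, tape[-2..2]=01010 (head:   ^)
Step 2: in state B at pos 0, read 0 -> (B,0)->write 0,move R,goto D. Now: state=D, head=1, tape[-2..2]=01010 (head:    ^)
Step 3: in state D at pos 1, read 1 -> (D,1)->write 0,move L,goto A. Now: state=A, head=0, tape[-2..2]=01000 (head:   ^)
Step 4: in state A at pos 0, read 0 -> (A,0)->write 1,move L,goto B. Now: state=B, head=-1, tape[-2..2]=01100 (head:  ^)
Head positions at steps 0..4: starting at 1, distinct positions visited = {-1, 0, 1} -> 3 position(s)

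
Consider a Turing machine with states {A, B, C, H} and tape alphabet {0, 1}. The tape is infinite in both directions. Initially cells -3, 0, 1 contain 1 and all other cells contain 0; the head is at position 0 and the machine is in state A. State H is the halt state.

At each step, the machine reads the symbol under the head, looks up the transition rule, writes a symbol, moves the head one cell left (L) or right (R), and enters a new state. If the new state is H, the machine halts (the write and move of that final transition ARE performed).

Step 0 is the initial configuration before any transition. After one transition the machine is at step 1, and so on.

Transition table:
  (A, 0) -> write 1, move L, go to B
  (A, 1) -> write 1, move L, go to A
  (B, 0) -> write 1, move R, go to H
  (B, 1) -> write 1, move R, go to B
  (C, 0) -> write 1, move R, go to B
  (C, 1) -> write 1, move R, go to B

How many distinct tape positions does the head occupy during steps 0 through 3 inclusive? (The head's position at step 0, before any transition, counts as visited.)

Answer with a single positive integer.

Answer: 3

Derivation:
Step 1: in state A at pos 0, read 1 -> (A,1)->write 1,move L,goto A. Now: state=A, head=-1, tape[-4..2]=0100110 (head:    ^)
Step 2: in state A at pos -1, read 0 -> (A,0)->write 1,move L,goto B. Now: state=B, head=-2, tape[-4..2]=0101110 (head:   ^)
Step 3: in state B at pos -2, read 0 -> (B,0)->write 1,move R,goto H. Now: state=H, head=-1, tape[-4..2]=0111110 (head:    ^)
Head positions at steps 0..3: starting at 0, distinct positions visited = {-2, -1, 0} -> 3 position(s)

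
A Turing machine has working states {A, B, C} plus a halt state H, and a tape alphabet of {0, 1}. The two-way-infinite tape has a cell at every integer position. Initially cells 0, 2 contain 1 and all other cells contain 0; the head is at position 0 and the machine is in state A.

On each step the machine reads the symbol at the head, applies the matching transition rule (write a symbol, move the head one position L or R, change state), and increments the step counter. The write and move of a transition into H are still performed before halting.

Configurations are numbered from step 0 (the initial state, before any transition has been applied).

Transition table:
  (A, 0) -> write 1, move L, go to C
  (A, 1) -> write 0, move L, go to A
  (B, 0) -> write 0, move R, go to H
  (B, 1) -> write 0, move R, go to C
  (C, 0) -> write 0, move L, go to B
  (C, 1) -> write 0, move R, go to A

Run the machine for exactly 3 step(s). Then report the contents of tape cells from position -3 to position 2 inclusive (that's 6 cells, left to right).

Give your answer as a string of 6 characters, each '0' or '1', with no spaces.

Answer: 001001

Derivation:
Step 1: in state A at pos 0, read 1 -> (A,1)->write 0,move L,goto A. Now: state=A, head=-1, tape[-2..3]=000010 (head:  ^)
Step 2: in state A at pos -1, read 0 -> (A,0)->write 1,move L,goto C. Now: state=C, head=-2, tape[-3..3]=0010010 (head:  ^)
Step 3: in state C at pos -2, read 0 -> (C,0)->write 0,move L,goto B. Now: state=B, head=-3, tape[-4..3]=00010010 (head:  ^)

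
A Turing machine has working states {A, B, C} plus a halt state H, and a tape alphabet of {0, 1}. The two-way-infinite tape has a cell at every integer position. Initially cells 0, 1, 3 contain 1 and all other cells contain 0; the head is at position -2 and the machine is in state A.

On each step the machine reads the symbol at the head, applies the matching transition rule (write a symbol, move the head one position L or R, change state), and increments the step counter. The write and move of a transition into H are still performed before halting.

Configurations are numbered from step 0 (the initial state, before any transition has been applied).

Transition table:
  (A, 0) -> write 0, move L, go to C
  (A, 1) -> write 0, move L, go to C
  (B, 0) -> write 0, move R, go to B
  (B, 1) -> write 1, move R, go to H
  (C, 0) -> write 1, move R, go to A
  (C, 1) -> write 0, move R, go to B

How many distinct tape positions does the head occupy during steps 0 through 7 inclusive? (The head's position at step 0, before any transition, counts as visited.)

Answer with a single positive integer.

Answer: 5

Derivation:
Step 1: in state A at pos -2, read 0 -> (A,0)->write 0,move L,goto C. Now: state=C, head=-3, tape[-4..4]=000011010 (head:  ^)
Step 2: in state C at pos -3, read 0 -> (C,0)->write 1,move R,goto A. Now: state=A, head=-2, tape[-4..4]=010011010 (head:   ^)
Step 3: in state A at pos -2, read 0 -> (A,0)->write 0,move L,goto C. Now: state=C, head=-3, tape[-4..4]=010011010 (head:  ^)
Step 4: in state C at pos -3, read 1 -> (C,1)->write 0,move R,goto B. Now: state=B, head=-2, tape[-4..4]=000011010 (head:   ^)
Step 5: in state B at pos -2, read 0 -> (B,0)->write 0,move R,goto B. Now: state=B, head=-1, tape[-4..4]=000011010 (head:    ^)
Step 6: in state B at pos -1, read 0 -> (B,0)->write 0,move R,goto B. Now: state=B, head=0, tape[-4..4]=000011010 (head:     ^)
Step 7: in state B at pos 0, read 1 -> (B,1)->write 1,move R,goto H. Now: state=H, head=1, tape[-4..4]=000011010 (head:      ^)
Head positions at steps 0..7: starting at -2, distinct positions visited = {-3, -2, -1, 0, 1} -> 5 position(s)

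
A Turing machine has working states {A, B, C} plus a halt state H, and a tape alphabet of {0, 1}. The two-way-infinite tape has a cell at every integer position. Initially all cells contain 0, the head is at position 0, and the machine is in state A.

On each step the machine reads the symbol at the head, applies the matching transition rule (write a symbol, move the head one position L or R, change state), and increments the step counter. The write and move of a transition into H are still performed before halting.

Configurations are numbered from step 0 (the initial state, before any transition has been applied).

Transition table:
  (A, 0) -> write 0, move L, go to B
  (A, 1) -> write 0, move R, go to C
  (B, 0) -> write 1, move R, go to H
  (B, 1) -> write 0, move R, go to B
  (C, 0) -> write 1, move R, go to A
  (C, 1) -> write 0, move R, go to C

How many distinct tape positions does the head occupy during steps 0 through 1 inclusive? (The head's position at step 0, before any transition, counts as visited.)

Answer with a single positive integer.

Answer: 2

Derivation:
Step 1: in state A at pos 0, read 0 -> (A,0)->write 0,move L,goto B. Now: state=B, head=-1, tape[-2..1]=0000 (head:  ^)
Head positions at steps 0..1: starting at 0, distinct positions visited = {-1, 0} -> 2 position(s)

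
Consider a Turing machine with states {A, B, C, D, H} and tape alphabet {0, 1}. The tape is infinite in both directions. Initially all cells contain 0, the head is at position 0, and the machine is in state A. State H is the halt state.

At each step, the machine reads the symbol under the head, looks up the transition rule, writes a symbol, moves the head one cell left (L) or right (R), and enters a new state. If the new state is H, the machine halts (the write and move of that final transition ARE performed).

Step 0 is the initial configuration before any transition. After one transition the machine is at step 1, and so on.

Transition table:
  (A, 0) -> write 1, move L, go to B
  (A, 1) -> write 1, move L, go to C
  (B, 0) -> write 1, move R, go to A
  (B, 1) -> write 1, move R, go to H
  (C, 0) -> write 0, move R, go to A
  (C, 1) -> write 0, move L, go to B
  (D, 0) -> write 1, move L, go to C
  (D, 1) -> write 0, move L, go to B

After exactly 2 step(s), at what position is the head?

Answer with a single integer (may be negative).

Step 1: in state A at pos 0, read 0 -> (A,0)->write 1,move L,goto B. Now: state=B, head=-1, tape[-2..1]=0010 (head:  ^)
Step 2: in state B at pos -1, read 0 -> (B,0)->write 1,move R,goto A. Now: state=A, head=0, tape[-2..1]=0110 (head:   ^)

Answer: 0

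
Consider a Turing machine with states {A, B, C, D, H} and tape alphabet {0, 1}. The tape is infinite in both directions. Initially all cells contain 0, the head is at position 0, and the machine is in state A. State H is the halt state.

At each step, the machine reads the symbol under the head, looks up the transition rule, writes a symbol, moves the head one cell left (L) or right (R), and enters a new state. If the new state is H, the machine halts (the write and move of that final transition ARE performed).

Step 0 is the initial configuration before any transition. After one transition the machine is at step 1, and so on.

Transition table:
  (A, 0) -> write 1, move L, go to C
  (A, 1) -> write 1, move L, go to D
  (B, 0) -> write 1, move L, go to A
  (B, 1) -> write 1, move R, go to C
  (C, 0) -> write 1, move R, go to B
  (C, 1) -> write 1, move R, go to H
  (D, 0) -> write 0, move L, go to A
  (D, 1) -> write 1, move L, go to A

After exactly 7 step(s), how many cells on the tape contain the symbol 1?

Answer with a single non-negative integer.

Step 1: in state A at pos 0, read 0 -> (A,0)->write 1,move L,goto C. Now: state=C, head=-1, tape[-2..1]=0010 (head:  ^)
Step 2: in state C at pos -1, read 0 -> (C,0)->write 1,move R,goto B. Now: state=B, head=0, tape[-2..1]=0110 (head:   ^)
Step 3: in state B at pos 0, read 1 -> (B,1)->write 1,move R,goto C. Now: state=C, head=1, tape[-2..2]=01100 (head:    ^)
Step 4: in state C at pos 1, read 0 -> (C,0)->write 1,move R,goto B. Now: state=B, head=2, tape[-2..3]=011100 (head:     ^)
Step 5: in state B at pos 2, read 0 -> (B,0)->write 1,move L,goto A. Now: state=A, head=1, tape[-2..3]=011110 (head:    ^)
Step 6: in state A at pos 1, read 1 -> (A,1)->write 1,move L,goto D. Now: state=D, head=0, tape[-2..3]=011110 (head:   ^)
Step 7: in state D at pos 0, read 1 -> (D,1)->write 1,move L,goto A. Now: state=A, head=-1, tape[-2..3]=011110 (head:  ^)
Cells containing 1 after step 7: {-1, 0, 1, 2} -> 4 cell(s)

Answer: 4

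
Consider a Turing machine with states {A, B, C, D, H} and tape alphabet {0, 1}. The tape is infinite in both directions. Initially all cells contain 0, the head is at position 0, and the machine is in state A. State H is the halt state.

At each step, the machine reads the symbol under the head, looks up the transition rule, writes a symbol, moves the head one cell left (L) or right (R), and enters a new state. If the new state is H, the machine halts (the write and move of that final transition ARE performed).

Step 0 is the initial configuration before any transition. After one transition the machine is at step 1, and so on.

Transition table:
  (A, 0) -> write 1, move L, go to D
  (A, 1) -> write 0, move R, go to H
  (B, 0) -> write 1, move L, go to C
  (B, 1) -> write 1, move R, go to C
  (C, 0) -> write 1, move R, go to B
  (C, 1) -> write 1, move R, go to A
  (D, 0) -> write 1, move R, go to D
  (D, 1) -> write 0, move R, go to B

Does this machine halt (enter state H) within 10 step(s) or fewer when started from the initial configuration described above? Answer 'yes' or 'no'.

Step 1: in state A at pos 0, read 0 -> (A,0)->write 1,move L,goto D. Now: state=D, head=-1, tape[-2..1]=0010 (head:  ^)
Step 2: in state D at pos -1, read 0 -> (D,0)->write 1,move R,goto D. Now: state=D, head=0, tape[-2..1]=0110 (head:   ^)
Step 3: in state D at pos 0, read 1 -> (D,1)->write 0,move R,goto B. Now: state=B, head=1, tape[-2..2]=01000 (head:    ^)
Step 4: in state B at pos 1, read 0 -> (B,0)->write 1,move L,goto C. Now: state=C, head=0, tape[-2..2]=01010 (head:   ^)
Step 5: in state C at pos 0, read 0 -> (C,0)->write 1,move R,goto B. Now: state=B, head=1, tape[-2..2]=01110 (head:    ^)
Step 6: in state B at pos 1, read 1 -> (B,1)->write 1,move R,goto C. Now: state=C, head=2, tape[-2..3]=011100 (head:     ^)
Step 7: in state C at pos 2, read 0 -> (C,0)->write 1,move R,goto B. Now: state=B, head=3, tape[-2..4]=0111100 (head:      ^)
Step 8: in state B at pos 3, read 0 -> (B,0)->write 1,move L,goto C. Now: state=C, head=2, tape[-2..4]=0111110 (head:     ^)
Step 9: in state C at pos 2, read 1 -> (C,1)->write 1,move R,goto A. Now: state=A, head=3, tape[-2..4]=0111110 (head:      ^)
Step 10: in state A at pos 3, read 1 -> (A,1)->write 0,move R,goto H. Now: state=H, head=4, tape[-2..5]=01111000 (head:       ^)
State H reached at step 10; 10 <= 10 -> yes

Answer: yes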